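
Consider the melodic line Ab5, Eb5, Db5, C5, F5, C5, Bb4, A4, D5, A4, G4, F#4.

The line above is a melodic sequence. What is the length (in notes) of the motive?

4

Try groups of 4 (3 cells in 12 notes):
Ab5 Eb5 Db5 C5 | F5 C5 Bb4 A4 | D5 A4 G4 F#4
Every group is a transposition down a 3rd of the one before; no shorter unit works.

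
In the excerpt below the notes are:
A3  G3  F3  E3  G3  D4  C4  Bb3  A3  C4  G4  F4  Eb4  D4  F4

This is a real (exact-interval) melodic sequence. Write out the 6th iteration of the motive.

The 5-note cells begin on A3, D4, G4 — each up a 4th from the last.
Extending up a 4th: C5 → F5 → Bb5.
From Bb5 the exact shape gives Bb5 Ab5 Gb5 F5 Ab5.

Bb5 Ab5 Gb5 F5 Ab5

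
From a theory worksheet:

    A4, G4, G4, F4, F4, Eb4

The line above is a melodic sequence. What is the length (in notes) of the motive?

2

Try groups of 2 (3 cells in 6 notes):
A4 G4 | G4 F4 | F4 Eb4
Each cell is the previous one down a 2nd — so the unit is 2 notes.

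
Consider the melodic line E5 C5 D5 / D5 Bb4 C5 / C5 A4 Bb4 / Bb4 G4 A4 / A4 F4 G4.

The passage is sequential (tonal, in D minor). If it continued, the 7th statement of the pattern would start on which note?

With a 3-note motive the entries are E5, D5, C5, Bb4, A4, each down a 2nd from the previous.
Extending the heads down a 2nd: G4 → F4.

F4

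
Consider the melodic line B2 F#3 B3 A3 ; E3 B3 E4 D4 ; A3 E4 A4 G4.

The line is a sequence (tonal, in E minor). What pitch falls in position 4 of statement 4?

Grouping in 4s, the 4th note of each cell is A3, D4, G4.
One more up a 4th gives C5.

C5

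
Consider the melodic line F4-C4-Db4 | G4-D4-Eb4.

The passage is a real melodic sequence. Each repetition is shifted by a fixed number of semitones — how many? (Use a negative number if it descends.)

2

Unit = 3 notes; the statements start on F4, G4, moving up a 2nd each time.
F4 to G4 spans +2 semitones.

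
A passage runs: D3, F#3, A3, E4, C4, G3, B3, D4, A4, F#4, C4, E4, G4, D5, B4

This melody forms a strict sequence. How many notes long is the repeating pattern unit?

There are 15 notes; a 5-note unit gives 3 cells:
D3 F#3 A3 E4 C4 | G3 B3 D4 A4 F#4 | C4 E4 G4 D5 B4
Every group is a transposition up a 4th of the one before; no shorter unit works.

5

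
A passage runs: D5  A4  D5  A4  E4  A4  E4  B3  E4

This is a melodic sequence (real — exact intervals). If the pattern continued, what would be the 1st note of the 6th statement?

C#3

Grouping in 3s, the 1st note of each cell is D5, A4, E4.
Carrying that down a 4th forward: B3 → F#3 → C#3.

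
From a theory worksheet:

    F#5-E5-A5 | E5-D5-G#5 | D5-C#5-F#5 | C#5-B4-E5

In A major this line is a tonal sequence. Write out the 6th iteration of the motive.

A4 G#4 C#5

Taking 3-note groups, the heads are F#5, E5, D5, C#5: the pattern moves down a 2nd.
Continuing the starts: B4 → A4.
Statement 6 starts on A4 and keeps the same diatonic contour: A4 G#4 C#5.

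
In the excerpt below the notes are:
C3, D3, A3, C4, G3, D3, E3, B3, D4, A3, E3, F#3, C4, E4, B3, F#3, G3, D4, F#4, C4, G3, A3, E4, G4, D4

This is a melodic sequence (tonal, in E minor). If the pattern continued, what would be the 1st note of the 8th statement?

With 5-note cells, note 1 of each statement runs C3, D3, E3, F#3, G3.
Extending up a 2nd: A3 → B3 → C4.

C4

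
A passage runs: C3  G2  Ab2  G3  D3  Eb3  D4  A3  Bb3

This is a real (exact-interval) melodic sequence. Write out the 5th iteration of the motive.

The 3-note cells begin on C3, G3, D4 — each up a 5th from the last.
Continuing the starts: A4 → E5.
From E5 the exact shape gives E5 B4 C5.

E5 B4 C5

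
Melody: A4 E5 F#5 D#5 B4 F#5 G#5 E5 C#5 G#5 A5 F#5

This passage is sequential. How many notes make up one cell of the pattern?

4

12 notes total. Splitting into 3 groups of 4:
A4 E5 F#5 D#5 | B4 F#5 G#5 E5 | C#5 G#5 A5 F#5
Every group is a transposition up a 2nd of the one before; no shorter unit works.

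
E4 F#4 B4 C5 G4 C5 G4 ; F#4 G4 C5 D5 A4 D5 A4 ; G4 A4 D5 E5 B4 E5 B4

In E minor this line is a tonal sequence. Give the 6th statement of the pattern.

Unit = 7 notes; the statements start on E4, F#4, G4, moving up a 2nd each time.
Carrying on: A4 → B4 → C5.
From C5 the diatonic shape gives C5 D5 G5 A5 E5 A5 E5.

C5 D5 G5 A5 E5 A5 E5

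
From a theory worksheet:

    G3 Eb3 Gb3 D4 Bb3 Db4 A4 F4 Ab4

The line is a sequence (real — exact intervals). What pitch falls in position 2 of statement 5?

With 3-note cells, note 2 of each statement runs Eb3, Bb3, F4.
Each moves up a 5th. Continuing: C5 → G5.

G5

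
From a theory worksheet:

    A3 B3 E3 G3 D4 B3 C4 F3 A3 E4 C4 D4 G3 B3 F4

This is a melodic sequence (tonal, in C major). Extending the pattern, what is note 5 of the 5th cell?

A4

With 5-note cells, note 5 of each statement runs D4, E4, F4.
Each moves up a 2nd. Continuing: G4 → A4.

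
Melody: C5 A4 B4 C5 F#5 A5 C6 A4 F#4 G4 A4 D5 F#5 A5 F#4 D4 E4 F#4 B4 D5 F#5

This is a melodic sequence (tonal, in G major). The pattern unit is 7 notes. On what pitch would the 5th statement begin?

With a 7-note motive the entries are C5, A4, F#4, each down a 3rd from the previous.
Continuing: D4 → B3. Statement 5 starts on B3.

B3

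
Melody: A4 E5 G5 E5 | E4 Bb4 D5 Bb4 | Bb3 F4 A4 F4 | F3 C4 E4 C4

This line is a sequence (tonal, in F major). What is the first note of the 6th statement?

G2

Taking 4-note groups, the heads are A4, E4, Bb3, F3: the pattern moves down a 4th.
Extending the heads down a 4th: C3 → G2.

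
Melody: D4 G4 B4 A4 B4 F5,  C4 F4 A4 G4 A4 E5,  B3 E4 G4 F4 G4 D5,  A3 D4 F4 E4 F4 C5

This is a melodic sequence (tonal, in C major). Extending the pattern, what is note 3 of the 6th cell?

D4

The unit is 6 notes. Position-3 pitches of the 4 shown cells: B4, A4, G4, F4.
Each moves down a 2nd. Continuing: E4 → D4.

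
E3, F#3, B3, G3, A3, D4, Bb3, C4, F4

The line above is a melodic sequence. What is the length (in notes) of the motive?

Try groups of 3 (3 cells in 9 notes):
E3 F#3 B3 | G3 A3 D4 | Bb3 C4 F4
That's a consistent up a 3rd shift per cell, and no other grouping gives one.

3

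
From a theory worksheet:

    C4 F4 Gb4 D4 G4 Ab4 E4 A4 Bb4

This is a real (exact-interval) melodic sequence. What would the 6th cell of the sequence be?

The 3-note cells begin on C4, D4, E4 — each up a 2nd from the last.
Extending up a 2nd: F#4 → G#4 → A#4.
Statement 6 starts on A#4 and keeps the same exact contour: A#4 D#5 E5.

A#4 D#5 E5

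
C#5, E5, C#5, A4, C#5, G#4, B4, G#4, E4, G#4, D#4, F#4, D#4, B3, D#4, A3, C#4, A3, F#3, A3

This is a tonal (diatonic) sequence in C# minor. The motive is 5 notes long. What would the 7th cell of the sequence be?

Unit = 5 notes; the statements start on C#5, G#4, D#4, A3, moving down a 4th each time.
Extending down a 4th: E3 → B2 → F#2.
So cell 7 is F#2 A2 F#2 D#2 F#2.

F#2 A2 F#2 D#2 F#2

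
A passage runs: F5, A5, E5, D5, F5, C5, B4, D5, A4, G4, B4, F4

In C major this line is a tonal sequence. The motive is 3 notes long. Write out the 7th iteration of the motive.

With a 3-note motive the entries are F5, D5, B4, G4, each down a 3rd from the previous.
Continuing the starts: E4 → C4 → A3.
Statement 7 starts on A3 and keeps the same diatonic contour: A3 C4 G3.

A3 C4 G3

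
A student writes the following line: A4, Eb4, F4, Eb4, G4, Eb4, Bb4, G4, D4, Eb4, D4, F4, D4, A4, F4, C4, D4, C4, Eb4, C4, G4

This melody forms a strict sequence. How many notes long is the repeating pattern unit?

7

Try groups of 7 (3 cells in 21 notes):
A4 Eb4 F4 Eb4 G4 Eb4 Bb4 | G4 D4 Eb4 D4 F4 D4 A4 | F4 C4 D4 C4 Eb4 C4 G4
That's a consistent down a 2nd shift per cell, and no other grouping gives one.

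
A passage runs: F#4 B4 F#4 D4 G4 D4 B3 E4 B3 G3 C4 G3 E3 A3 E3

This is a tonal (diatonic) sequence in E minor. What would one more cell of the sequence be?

C3 F#3 C3

With a 3-note motive the entries are F#4, D4, B3, G3, E3, each down a 3rd from the previous.
From C3 the diatonic shape gives C3 F#3 C3.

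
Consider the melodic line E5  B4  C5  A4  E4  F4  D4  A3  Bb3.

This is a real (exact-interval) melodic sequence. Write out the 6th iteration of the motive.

F2 C2 Db2

Taking 3-note groups, the heads are E5, A4, D4: the pattern moves down a 5th.
Extending down a 5th: G3 → C3 → F2.
From F2 the exact shape gives F2 C2 Db2.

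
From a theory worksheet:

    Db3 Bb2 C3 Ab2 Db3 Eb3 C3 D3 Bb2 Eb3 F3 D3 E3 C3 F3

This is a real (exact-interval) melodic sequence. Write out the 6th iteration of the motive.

With a 5-note motive the entries are Db3, Eb3, F3, each up a 2nd from the previous.
Carrying on: G3 → A3 → B3.
So cell 6 is B3 G#3 A#3 F#3 B3.

B3 G#3 A#3 F#3 B3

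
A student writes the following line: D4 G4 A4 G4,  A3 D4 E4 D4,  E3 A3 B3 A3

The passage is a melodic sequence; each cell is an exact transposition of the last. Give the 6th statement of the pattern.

With a 4-note motive the entries are D4, A3, E3, each down a 4th from the previous.
Carrying on: B2 → F#2 → C#2.
Statement 6 starts on C#2 and keeps the same exact contour: C#2 F#2 G#2 F#2.

C#2 F#2 G#2 F#2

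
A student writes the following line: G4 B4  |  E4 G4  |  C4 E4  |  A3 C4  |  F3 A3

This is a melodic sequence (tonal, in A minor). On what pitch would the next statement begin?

With a 2-note motive the entries are G4, E4, C4, A3, F3, each down a 3rd from the previous.
The next head, down a 3rd from F3, is D3.

D3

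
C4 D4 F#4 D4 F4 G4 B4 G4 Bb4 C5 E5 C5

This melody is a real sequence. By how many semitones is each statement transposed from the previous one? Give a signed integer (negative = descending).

With a 4-note motive the entries are C4, F4, Bb4, each up a 4th from the previous.
C4→F4 is 65 − 60 = 5 semitones.

5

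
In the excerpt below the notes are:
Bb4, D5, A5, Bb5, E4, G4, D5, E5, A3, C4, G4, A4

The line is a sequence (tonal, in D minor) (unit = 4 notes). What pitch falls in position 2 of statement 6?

E2

The unit is 4 notes. Position-2 pitches of the 3 shown cells: D5, G4, C4.
Carrying that down a 5th forward: F3 → Bb2 → E2.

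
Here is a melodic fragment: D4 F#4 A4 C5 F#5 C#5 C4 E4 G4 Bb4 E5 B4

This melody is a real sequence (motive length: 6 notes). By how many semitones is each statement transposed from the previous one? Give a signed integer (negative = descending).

-2

Unit = 6 notes; the statements start on D4, C4, moving down a 2nd each time.
Counting half-steps from D4 to C4: -2.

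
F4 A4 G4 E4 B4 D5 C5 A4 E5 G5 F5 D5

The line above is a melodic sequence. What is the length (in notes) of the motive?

12 notes total. Splitting into 3 groups of 4:
F4 A4 G4 E4 | B4 D5 C5 A4 | E5 G5 F5 D5
Every group is a transposition up a 4th of the one before; no shorter unit works.

4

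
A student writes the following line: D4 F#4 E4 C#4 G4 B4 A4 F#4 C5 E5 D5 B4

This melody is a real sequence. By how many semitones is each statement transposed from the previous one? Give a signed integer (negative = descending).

With a 4-note motive the entries are D4, G4, C5, each up a 4th from the previous.
Counting half-steps from D4 to G4: 5.

5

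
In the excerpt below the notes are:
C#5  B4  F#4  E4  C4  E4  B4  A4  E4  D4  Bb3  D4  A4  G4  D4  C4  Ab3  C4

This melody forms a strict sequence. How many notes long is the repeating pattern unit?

6

Try groups of 6 (3 cells in 18 notes):
C#5 B4 F#4 E4 C4 E4 | B4 A4 E4 D4 Bb3 D4 | A4 G4 D4 C4 Ab3 C4
Every group is a transposition down a 2nd of the one before; no shorter unit works.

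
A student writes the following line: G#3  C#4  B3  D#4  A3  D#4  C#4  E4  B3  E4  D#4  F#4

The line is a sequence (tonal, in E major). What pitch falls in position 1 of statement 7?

F#4

With 4-note cells, note 1 of each statement runs G#3, A3, B3.
Each moves up a 2nd. Continuing: C#4 → D#4 → E4 → F#4.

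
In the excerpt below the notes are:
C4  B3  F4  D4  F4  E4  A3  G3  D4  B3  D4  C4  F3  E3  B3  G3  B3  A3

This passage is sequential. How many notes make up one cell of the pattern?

18 notes total. Splitting into 3 groups of 6:
C4 B3 F4 D4 F4 E4 | A3 G3 D4 B3 D4 C4 | F3 E3 B3 G3 B3 A3
Every group is a transposition down a 3rd of the one before; no shorter unit works.

6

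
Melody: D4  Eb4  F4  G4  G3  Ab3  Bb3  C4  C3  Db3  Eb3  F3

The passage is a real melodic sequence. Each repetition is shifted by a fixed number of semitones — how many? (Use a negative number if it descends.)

With a 4-note motive the entries are D4, G3, C3, each down a 5th from the previous.
D4→G3 is 55 − 62 = -7 semitones.

-7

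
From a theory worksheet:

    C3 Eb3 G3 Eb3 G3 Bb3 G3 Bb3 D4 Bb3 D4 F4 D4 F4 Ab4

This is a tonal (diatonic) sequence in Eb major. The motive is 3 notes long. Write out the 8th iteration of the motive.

C5 Eb5 G5

Taking 3-note groups, the heads are C3, Eb3, G3, Bb3, D4: the pattern moves up a 3rd.
Carrying on: F4 → Ab4 → C5.
Statement 8 starts on C5 and keeps the same diatonic contour: C5 Eb5 G5.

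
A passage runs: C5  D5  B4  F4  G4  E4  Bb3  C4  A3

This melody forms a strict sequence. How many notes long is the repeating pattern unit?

3

9 notes total. Splitting into 3 groups of 3:
C5 D5 B4 | F4 G4 E4 | Bb3 C4 A3
Each cell is the previous one down a 5th — so the unit is 3 notes.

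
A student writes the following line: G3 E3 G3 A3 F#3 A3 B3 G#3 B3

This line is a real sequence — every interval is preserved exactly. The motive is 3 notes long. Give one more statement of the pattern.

C#4 A#3 C#4

Taking 3-note groups, the heads are G3, A3, B3: the pattern moves up a 2nd.
Statement 4 starts on C#4 and keeps the same exact contour: C#4 A#3 C#4.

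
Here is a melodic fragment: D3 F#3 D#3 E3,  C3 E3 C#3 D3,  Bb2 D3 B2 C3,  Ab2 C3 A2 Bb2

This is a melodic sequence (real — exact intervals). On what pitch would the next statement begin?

With a 4-note motive the entries are D3, C3, Bb2, Ab2, each down a 2nd from the previous.
One more step down a 2nd gives Gb2.

Gb2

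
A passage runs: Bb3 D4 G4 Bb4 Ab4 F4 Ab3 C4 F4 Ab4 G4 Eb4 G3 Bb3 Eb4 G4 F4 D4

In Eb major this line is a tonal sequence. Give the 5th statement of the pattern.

Eb3 G3 C4 Eb4 D4 Bb3

Taking 6-note groups, the heads are Bb3, Ab3, G3: the pattern moves down a 2nd.
Carrying on: F3 → Eb3.
Statement 5 starts on Eb3 and keeps the same diatonic contour: Eb3 G3 C4 Eb4 D4 Bb3.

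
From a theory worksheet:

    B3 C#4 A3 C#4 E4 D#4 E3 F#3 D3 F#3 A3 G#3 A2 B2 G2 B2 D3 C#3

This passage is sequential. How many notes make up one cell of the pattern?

6

There are 18 notes; a 6-note unit gives 3 cells:
B3 C#4 A3 C#4 E4 D#4 | E3 F#3 D3 F#3 A3 G#3 | A2 B2 G2 B2 D3 C#3
Each cell is the previous one down a 5th — so the unit is 6 notes.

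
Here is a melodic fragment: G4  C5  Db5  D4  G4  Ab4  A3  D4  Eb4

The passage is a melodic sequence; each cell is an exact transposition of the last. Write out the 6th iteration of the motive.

F#2 B2 C3

Taking 3-note groups, the heads are G4, D4, A3: the pattern moves down a 4th.
Continuing the starts: E3 → B2 → F#2.
Statement 6 starts on F#2 and keeps the same exact contour: F#2 B2 C3.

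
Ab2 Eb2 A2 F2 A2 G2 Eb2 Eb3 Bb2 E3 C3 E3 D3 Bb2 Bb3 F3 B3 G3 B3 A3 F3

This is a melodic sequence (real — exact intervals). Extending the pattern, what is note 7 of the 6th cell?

With 7-note cells, note 7 of each statement runs Eb2, Bb2, F3.
Each moves up a 5th. Continuing: C4 → G4 → D5.

D5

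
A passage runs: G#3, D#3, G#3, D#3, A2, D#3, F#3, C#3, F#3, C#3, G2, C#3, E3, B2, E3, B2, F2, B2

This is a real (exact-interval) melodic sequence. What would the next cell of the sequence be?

D3 A2 D3 A2 Eb2 A2

Taking 6-note groups, the heads are G#3, F#3, E3: the pattern moves down a 2nd.
From D3 the exact shape gives D3 A2 D3 A2 Eb2 A2.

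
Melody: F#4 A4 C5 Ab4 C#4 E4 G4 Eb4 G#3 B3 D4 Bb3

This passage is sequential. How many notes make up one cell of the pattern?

12 notes total. Splitting into 3 groups of 4:
F#4 A4 C5 Ab4 | C#4 E4 G4 Eb4 | G#3 B3 D4 Bb3
That's a consistent down a 4th shift per cell, and no other grouping gives one.

4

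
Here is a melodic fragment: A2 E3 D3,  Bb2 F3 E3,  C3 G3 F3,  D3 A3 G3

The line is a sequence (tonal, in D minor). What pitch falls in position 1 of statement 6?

F3

With 3-note cells, note 1 of each statement runs A2, Bb2, C3, D3.
Carrying that up a 2nd forward: E3 → F3.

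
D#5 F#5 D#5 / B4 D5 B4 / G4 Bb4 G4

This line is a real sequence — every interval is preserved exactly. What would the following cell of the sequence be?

Eb4 Gb4 Eb4

Unit = 3 notes; the statements start on D#5, B4, G4, moving down a 3rd each time.
Statement 4 starts on Eb4 and keeps the same exact contour: Eb4 Gb4 Eb4.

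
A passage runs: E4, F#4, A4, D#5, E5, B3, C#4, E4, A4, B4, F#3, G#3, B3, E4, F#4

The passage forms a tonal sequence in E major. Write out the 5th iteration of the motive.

G#2 A2 C#3 F#3 G#3

Unit = 5 notes; the statements start on E4, B3, F#3, moving down a 4th each time.
Extending down a 4th: C#3 → G#2.
From G#2 the diatonic shape gives G#2 A2 C#3 F#3 G#3.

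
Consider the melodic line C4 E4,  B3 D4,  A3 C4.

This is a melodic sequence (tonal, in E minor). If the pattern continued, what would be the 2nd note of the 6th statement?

G3

With 2-note cells, note 2 of each statement runs E4, D4, C4.
Carrying that down a 2nd forward: B3 → A3 → G3.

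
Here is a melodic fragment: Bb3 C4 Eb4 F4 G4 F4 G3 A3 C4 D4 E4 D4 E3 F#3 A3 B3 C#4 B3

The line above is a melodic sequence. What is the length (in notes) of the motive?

Try groups of 6 (3 cells in 18 notes):
Bb3 C4 Eb4 F4 G4 F4 | G3 A3 C4 D4 E4 D4 | E3 F#3 A3 B3 C#4 B3
That's a consistent down a 3rd shift per cell, and no other grouping gives one.

6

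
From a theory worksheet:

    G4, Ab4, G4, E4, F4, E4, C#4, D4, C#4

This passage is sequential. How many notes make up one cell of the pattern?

3

There are 9 notes; a 3-note unit gives 3 cells:
G4 Ab4 G4 | E4 F4 E4 | C#4 D4 C#4
That's a consistent down a 3rd shift per cell, and no other grouping gives one.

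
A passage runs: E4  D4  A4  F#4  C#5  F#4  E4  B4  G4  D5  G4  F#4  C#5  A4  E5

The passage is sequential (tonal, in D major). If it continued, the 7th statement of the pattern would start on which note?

D5

With a 5-note motive the entries are E4, F#4, G4, each up a 2nd from the previous.
Continuing: A4 → B4 → C#5 → D5. Statement 7 starts on D5.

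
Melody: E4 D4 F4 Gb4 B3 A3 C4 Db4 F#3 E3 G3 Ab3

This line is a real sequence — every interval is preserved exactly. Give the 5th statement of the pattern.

G#2 F#2 A2 Bb2

The 4-note cells begin on E4, B3, F#3 — each down a 4th from the last.
Continuing the starts: C#3 → G#2.
Statement 5 starts on G#2 and keeps the same exact contour: G#2 F#2 A2 Bb2.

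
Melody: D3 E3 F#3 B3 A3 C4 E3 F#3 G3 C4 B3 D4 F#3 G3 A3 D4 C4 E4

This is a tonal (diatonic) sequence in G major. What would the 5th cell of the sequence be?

A3 B3 C4 F#4 E4 G4

With a 6-note motive the entries are D3, E3, F#3, each up a 2nd from the previous.
Extending up a 2nd: G3 → A3.
From A3 the diatonic shape gives A3 B3 C4 F#4 E4 G4.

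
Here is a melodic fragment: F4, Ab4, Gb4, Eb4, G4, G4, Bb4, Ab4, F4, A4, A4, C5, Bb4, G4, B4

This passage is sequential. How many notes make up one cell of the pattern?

5

Try groups of 5 (3 cells in 15 notes):
F4 Ab4 Gb4 Eb4 G4 | G4 Bb4 Ab4 F4 A4 | A4 C5 Bb4 G4 B4
Every group is a transposition up a 2nd of the one before; no shorter unit works.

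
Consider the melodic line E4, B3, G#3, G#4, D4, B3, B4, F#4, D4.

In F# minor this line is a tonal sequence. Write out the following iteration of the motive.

D5 A4 F#4

With a 3-note motive the entries are E4, G#4, B4, each up a 3rd from the previous.
So cell 4 is D5 A4 F#4.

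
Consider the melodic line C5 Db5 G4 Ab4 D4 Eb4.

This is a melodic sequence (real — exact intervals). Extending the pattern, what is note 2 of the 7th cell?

Grouping in 2s, the 2nd note of each cell is Db5, Ab4, Eb4.
Each moves down a 4th. Continuing: Bb3 → F3 → C3 → G2.

G2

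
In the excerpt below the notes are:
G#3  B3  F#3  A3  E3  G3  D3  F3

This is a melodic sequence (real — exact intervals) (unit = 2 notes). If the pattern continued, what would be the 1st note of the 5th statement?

C3

The unit is 2 notes. Position-1 pitches of the 4 shown cells: G#3, F#3, E3, D3.
Each moves down a 2nd; the next is C3.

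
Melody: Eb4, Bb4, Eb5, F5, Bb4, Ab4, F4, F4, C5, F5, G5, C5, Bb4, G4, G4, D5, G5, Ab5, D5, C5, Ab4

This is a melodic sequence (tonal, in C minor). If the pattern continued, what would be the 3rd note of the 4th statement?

With 7-note cells, note 3 of each statement runs Eb5, F5, G5.
From G5, up a 2nd gives Ab5.

Ab5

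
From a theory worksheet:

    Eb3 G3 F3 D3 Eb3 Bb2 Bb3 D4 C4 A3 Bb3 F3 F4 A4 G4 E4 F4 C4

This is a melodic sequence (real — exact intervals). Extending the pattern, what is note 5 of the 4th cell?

C5

With 6-note cells, note 5 of each statement runs Eb3, Bb3, F4.
One more up a 5th gives C5.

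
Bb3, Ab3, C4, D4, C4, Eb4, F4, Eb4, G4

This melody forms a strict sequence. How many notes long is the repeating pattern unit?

9 notes total. Splitting into 3 groups of 3:
Bb3 Ab3 C4 | D4 C4 Eb4 | F4 Eb4 G4
That's a consistent up a 3rd shift per cell, and no other grouping gives one.

3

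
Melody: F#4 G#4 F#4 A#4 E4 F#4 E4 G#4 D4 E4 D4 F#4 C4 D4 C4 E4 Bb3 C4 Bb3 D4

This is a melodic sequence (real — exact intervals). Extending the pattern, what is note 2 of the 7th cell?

With 4-note cells, note 2 of each statement runs G#4, F#4, E4, D4, C4.
Carrying that down a 2nd forward: Bb3 → Ab3.

Ab3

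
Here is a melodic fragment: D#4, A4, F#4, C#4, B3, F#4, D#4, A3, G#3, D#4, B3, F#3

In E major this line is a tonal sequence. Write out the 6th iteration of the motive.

A2 E3 C#3 G#2

The 4-note cells begin on D#4, B3, G#3 — each down a 3rd from the last.
Carrying on: E3 → C#3 → A2.
From A2 the diatonic shape gives A2 E3 C#3 G#2.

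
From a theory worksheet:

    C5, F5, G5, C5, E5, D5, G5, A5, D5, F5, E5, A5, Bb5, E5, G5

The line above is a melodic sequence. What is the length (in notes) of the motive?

There are 15 notes; a 5-note unit gives 3 cells:
C5 F5 G5 C5 E5 | D5 G5 A5 D5 F5 | E5 A5 Bb5 E5 G5
That's a consistent up a 2nd shift per cell, and no other grouping gives one.

5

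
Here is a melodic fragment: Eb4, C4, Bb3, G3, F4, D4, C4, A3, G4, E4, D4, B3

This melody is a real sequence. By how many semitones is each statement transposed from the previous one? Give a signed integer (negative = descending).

2

The 4-note cells begin on Eb4, F4, G4 — each up a 2nd from the last.
Eb4→F4 is 65 − 63 = 2 semitones.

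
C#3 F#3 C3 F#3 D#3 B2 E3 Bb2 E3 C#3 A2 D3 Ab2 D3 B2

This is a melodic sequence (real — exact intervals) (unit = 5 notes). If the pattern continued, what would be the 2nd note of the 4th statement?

Grouping in 5s, the 2nd note of each cell is F#3, E3, D3.
One more down a 2nd gives C3.

C3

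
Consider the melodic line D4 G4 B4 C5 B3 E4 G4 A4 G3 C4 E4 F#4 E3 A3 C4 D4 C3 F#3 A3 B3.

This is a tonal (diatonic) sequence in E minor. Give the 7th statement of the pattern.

F#2 B2 D3 E3

Unit = 4 notes; the statements start on D4, B3, G3, E3, C3, moving down a 3rd each time.
Carrying on: A2 → F#2.
So cell 7 is F#2 B2 D3 E3.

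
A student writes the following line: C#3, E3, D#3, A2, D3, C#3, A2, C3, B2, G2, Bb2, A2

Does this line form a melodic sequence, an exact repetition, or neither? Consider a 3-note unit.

Note 1 of cell 2 is A2; if this were a sequence it would be B2. No unit length gives a consistent transposition pattern.

neither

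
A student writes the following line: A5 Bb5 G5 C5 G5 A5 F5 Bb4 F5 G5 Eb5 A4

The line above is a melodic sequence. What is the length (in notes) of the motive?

4

12 notes total. Splitting into 3 groups of 4:
A5 Bb5 G5 C5 | G5 A5 F5 Bb4 | F5 G5 Eb5 A4
That's a consistent down a 2nd shift per cell, and no other grouping gives one.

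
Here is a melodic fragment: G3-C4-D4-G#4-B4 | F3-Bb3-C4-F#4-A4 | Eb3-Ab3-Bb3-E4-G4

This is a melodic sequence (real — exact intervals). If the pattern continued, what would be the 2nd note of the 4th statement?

Gb3

The unit is 5 notes. Position-2 pitches of the 3 shown cells: C4, Bb3, Ab3.
Each moves down a 2nd; the next is Gb3.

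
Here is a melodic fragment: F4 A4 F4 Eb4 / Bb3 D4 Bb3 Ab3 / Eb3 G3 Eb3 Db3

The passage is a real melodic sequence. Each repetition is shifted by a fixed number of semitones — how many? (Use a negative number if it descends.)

Unit = 4 notes; the statements start on F4, Bb3, Eb3, moving down a 5th each time.
F4→Bb3 is 58 − 65 = -7 semitones.

-7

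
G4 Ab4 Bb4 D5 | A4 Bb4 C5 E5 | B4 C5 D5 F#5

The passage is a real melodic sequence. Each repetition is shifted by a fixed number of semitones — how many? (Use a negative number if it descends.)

With a 4-note motive the entries are G4, A4, B4, each up a 2nd from the previous.
Counting half-steps from G4 to A4: 2.

2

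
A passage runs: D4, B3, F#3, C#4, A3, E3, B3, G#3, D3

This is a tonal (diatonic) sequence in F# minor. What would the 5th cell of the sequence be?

G#3 E3 B2

The 3-note cells begin on D4, C#4, B3 — each down a 2nd from the last.
Carrying on: A3 → G#3.
From G#3 the diatonic shape gives G#3 E3 B2.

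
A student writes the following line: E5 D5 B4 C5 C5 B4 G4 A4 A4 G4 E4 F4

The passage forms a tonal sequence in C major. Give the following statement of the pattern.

F4 E4 C4 D4

Unit = 4 notes; the statements start on E5, C5, A4, moving down a 3rd each time.
From F4 the diatonic shape gives F4 E4 C4 D4.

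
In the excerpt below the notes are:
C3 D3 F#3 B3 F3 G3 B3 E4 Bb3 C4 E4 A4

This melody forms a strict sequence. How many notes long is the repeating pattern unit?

12 notes total. Splitting into 3 groups of 4:
C3 D3 F#3 B3 | F3 G3 B3 E4 | Bb3 C4 E4 A4
Every group is a transposition up a 4th of the one before; no shorter unit works.

4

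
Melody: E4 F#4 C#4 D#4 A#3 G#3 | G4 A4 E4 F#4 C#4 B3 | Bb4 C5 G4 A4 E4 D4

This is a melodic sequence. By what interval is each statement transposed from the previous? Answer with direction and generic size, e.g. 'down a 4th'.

up a 3rd

Taking 6-note groups, the heads are E4, G4, Bb4: the pattern moves up a 3rd.
From E4 to G4: up a 3rd.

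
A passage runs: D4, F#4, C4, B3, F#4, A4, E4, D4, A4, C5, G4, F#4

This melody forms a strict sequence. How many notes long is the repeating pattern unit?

4

Try groups of 4 (3 cells in 12 notes):
D4 F#4 C4 B3 | F#4 A4 E4 D4 | A4 C5 G4 F#4
Every group is a transposition up a 3rd of the one before; no shorter unit works.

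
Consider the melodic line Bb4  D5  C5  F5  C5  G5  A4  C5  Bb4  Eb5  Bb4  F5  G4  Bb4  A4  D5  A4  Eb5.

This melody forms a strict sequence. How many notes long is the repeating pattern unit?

6

18 notes total. Splitting into 3 groups of 6:
Bb4 D5 C5 F5 C5 G5 | A4 C5 Bb4 Eb5 Bb4 F5 | G4 Bb4 A4 D5 A4 Eb5
Every group is a transposition down a 2nd of the one before; no shorter unit works.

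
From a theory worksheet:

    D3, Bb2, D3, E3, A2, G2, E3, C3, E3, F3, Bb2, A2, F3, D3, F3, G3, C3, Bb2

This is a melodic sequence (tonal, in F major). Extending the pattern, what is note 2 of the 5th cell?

F3

With 6-note cells, note 2 of each statement runs Bb2, C3, D3.
Extending up a 2nd: E3 → F3.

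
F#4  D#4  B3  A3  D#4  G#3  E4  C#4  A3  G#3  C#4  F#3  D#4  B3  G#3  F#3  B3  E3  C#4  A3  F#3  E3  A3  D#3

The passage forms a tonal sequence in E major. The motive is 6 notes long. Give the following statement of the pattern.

B3 G#3 E3 D#3 G#3 C#3

Unit = 6 notes; the statements start on F#4, E4, D#4, C#4, moving down a 2nd each time.
From B3 the diatonic shape gives B3 G#3 E3 D#3 G#3 C#3.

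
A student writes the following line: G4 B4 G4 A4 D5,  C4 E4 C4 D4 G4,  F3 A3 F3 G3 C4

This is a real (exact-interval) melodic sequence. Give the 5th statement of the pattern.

Eb2 G2 Eb2 F2 Bb2

Unit = 5 notes; the statements start on G4, C4, F3, moving down a 5th each time.
Carrying on: Bb2 → Eb2.
Statement 5 starts on Eb2 and keeps the same exact contour: Eb2 G2 Eb2 F2 Bb2.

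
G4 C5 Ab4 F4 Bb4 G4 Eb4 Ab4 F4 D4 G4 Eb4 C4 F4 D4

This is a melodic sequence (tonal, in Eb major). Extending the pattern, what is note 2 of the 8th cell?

With 3-note cells, note 2 of each statement runs C5, Bb4, Ab4, G4, F4.
Each moves down a 2nd. Continuing: Eb4 → D4 → C4.

C4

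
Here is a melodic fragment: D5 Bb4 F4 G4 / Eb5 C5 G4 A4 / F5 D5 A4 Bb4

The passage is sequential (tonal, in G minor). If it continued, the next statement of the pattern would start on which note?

Taking 4-note groups, the heads are D5, Eb5, F5: the pattern moves up a 2nd.
The next head, up a 2nd from F5, is G5.

G5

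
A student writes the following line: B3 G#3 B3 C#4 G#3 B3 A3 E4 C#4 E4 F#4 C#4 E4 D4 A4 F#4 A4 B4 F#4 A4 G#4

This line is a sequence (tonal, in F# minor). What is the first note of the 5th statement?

Unit = 7 notes; the statements start on B3, E4, A4, moving up a 4th each time.
Continuing: D5 → G#5. Statement 5 starts on G#5.

G#5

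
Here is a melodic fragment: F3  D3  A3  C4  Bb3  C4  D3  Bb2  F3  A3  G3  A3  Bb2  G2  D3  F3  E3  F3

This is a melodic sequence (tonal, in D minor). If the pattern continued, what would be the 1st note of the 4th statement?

G2

With 6-note cells, note 1 of each statement runs F3, D3, Bb2.
One more down a 3rd gives G2.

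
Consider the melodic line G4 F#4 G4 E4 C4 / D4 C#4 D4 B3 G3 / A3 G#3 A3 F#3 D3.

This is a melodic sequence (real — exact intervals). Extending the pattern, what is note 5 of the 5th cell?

E2

With 5-note cells, note 5 of each statement runs C4, G3, D3.
Extending down a 4th: A2 → E2.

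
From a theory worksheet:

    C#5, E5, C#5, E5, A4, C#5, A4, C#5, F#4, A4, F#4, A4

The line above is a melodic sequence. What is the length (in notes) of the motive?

Try groups of 4 (3 cells in 12 notes):
C#5 E5 C#5 E5 | A4 C#5 A4 C#5 | F#4 A4 F#4 A4
Every group is a transposition down a 3rd of the one before; no shorter unit works.

4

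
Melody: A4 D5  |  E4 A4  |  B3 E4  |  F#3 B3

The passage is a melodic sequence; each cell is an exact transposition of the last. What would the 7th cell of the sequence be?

Unit = 2 notes; the statements start on A4, E4, B3, F#3, moving down a 4th each time.
Continuing the starts: C#3 → G#2 → D#2.
Statement 7 starts on D#2 and keeps the same exact contour: D#2 G#2.

D#2 G#2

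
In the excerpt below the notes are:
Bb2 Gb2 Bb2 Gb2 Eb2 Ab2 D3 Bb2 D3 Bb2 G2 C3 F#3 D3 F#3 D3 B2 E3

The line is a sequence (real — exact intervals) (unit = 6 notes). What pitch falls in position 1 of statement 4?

A#3

Grouping in 6s, the 1st note of each cell is Bb2, D3, F#3.
One more up a 3rd gives A#3.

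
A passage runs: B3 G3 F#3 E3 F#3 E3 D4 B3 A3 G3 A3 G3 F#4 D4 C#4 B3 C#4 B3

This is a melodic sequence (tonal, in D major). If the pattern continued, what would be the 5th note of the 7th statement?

D5

Grouping in 6s, the 5th note of each cell is F#3, A3, C#4.
Each moves up a 3rd. Continuing: E4 → G4 → B4 → D5.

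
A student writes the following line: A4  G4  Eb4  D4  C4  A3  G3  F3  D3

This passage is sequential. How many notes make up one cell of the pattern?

3

Try groups of 3 (3 cells in 9 notes):
A4 G4 Eb4 | D4 C4 A3 | G3 F3 D3
Each cell is the previous one down a 5th — so the unit is 3 notes.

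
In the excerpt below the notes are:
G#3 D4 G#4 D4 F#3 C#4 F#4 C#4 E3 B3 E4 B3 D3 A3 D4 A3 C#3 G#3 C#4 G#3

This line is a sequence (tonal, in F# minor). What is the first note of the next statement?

B2

With a 4-note motive the entries are G#3, F#3, E3, D3, C#3, each down a 2nd from the previous.
The next head, down a 2nd from C#3, is B2.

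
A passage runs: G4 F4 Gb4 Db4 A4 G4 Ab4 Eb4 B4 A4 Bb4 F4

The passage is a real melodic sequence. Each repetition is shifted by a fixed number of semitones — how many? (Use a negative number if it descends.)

2

Unit = 4 notes; the statements start on G4, A4, B4, moving up a 2nd each time.
G4→A4 is 69 − 67 = 2 semitones.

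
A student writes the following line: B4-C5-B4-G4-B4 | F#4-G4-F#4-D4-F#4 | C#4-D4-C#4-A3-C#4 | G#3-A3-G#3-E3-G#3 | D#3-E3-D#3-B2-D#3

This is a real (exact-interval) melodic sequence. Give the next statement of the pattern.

A#2 B2 A#2 F#2 A#2

Unit = 5 notes; the statements start on B4, F#4, C#4, G#3, D#3, moving down a 4th each time.
From A#2 the exact shape gives A#2 B2 A#2 F#2 A#2.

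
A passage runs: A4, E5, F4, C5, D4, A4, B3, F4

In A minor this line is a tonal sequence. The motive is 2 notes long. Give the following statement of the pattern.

G3 D4

With a 2-note motive the entries are A4, F4, D4, B3, each down a 3rd from the previous.
From G3 the diatonic shape gives G3 D4.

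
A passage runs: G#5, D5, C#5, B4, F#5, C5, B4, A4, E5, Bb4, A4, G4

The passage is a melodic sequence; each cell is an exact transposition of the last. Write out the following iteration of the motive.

D5 Ab4 G4 F4

With a 4-note motive the entries are G#5, F#5, E5, each down a 2nd from the previous.
From D5 the exact shape gives D5 Ab4 G4 F4.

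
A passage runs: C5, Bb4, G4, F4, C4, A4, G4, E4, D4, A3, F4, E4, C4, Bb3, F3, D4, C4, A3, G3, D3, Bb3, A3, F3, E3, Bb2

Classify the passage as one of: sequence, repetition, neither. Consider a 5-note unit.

Each 5-note cell is the previous one transposed down a 3rd.

sequence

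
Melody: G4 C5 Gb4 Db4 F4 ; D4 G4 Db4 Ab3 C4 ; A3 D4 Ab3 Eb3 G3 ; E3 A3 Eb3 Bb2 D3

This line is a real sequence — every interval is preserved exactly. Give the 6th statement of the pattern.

With a 5-note motive the entries are G4, D4, A3, E3, each down a 4th from the previous.
Continuing the starts: B2 → F#2.
So cell 6 is F#2 B2 F2 C2 E2.

F#2 B2 F2 C2 E2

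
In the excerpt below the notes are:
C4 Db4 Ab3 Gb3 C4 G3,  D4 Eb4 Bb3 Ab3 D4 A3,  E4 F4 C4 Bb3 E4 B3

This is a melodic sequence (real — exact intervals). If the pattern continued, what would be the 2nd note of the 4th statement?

G4

With 6-note cells, note 2 of each statement runs Db4, Eb4, F4.
One more up a 2nd gives G4.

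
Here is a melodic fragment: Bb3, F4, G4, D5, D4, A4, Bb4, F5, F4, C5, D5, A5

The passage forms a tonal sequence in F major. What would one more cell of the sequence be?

A4 E5 F5 C6

With a 4-note motive the entries are Bb3, D4, F4, each up a 3rd from the previous.
From A4 the diatonic shape gives A4 E5 F5 C6.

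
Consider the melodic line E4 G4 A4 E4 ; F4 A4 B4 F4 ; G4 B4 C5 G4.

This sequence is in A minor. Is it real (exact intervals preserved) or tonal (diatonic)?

tonal

Every note is diatonic to A minor.
Cell 1 has +3 semitones from note 1 to 2, but cell 2 has +4 — the interval quality changes while the contour stays the same, which is the hallmark of a tonal sequence.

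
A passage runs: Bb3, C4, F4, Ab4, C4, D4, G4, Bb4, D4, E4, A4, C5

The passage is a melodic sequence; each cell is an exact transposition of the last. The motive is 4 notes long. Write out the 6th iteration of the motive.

With a 4-note motive the entries are Bb3, C4, D4, each up a 2nd from the previous.
Carrying on: E4 → F#4 → G#4.
So cell 6 is G#4 A#4 D#5 F#5.

G#4 A#4 D#5 F#5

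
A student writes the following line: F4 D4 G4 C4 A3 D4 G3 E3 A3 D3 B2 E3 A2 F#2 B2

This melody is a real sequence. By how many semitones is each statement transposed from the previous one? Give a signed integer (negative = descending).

Taking 3-note groups, the heads are F4, C4, G3, D3, A2: the pattern moves down a 4th.
F4 to C4 spans -5 semitones.

-5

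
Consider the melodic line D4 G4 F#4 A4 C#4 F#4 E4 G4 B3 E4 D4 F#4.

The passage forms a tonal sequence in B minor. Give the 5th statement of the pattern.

G3 C#4 B3 D4

Unit = 4 notes; the statements start on D4, C#4, B3, moving down a 2nd each time.
Continuing the starts: A3 → G3.
From G3 the diatonic shape gives G3 C#4 B3 D4.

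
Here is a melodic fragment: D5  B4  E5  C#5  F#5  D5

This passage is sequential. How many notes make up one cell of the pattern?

6 notes total. Splitting into 3 groups of 2:
D5 B4 | E5 C#5 | F#5 D5
Every group is a transposition up a 2nd of the one before; no shorter unit works.

2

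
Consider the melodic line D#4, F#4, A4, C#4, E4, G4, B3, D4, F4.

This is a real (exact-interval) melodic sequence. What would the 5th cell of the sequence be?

Unit = 3 notes; the statements start on D#4, C#4, B3, moving down a 2nd each time.
Continuing the starts: A3 → G3.
From G3 the exact shape gives G3 Bb3 Db4.

G3 Bb3 Db4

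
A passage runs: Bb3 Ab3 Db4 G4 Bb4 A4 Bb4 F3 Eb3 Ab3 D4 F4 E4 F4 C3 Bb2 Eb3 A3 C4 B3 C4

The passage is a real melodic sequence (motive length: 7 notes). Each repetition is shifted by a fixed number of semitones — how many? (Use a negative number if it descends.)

With a 7-note motive the entries are Bb3, F3, C3, each down a 4th from the previous.
Bb3→F3 is 53 − 58 = -5 semitones.

-5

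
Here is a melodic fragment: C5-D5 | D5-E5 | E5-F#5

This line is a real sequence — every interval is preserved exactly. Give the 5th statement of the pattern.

G#5 A#5

With a 2-note motive the entries are C5, D5, E5, each up a 2nd from the previous.
Carrying on: F#5 → G#5.
Statement 5 starts on G#5 and keeps the same exact contour: G#5 A#5.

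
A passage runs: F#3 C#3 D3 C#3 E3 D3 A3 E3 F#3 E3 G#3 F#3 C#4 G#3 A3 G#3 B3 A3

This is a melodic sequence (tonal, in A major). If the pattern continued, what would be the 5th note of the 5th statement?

F#4

Grouping in 6s, the 5th note of each cell is E3, G#3, B3.
Extending up a 3rd: D4 → F#4.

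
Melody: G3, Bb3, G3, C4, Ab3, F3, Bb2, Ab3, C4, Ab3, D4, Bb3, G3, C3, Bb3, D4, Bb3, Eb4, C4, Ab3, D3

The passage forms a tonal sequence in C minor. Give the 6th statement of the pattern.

Eb4 G4 Eb4 Ab4 F4 D4 G3

Unit = 7 notes; the statements start on G3, Ab3, Bb3, moving up a 2nd each time.
Carrying on: C4 → D4 → Eb4.
From Eb4 the diatonic shape gives Eb4 G4 Eb4 Ab4 F4 D4 G3.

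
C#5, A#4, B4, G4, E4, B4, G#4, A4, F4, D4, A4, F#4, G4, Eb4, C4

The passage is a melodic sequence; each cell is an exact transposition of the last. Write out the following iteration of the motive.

G4 E4 F4 Db4 Bb3

The 5-note cells begin on C#5, B4, A4 — each down a 2nd from the last.
So cell 4 is G4 E4 F4 Db4 Bb3.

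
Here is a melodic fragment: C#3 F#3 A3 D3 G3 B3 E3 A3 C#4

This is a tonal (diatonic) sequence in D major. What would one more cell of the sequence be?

Unit = 3 notes; the statements start on C#3, D3, E3, moving up a 2nd each time.
From F#3 the diatonic shape gives F#3 B3 D4.

F#3 B3 D4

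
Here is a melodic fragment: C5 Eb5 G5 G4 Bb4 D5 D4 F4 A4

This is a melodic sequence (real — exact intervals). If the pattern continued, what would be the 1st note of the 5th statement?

E3

With 3-note cells, note 1 of each statement runs C5, G4, D4.
Each moves down a 4th. Continuing: A3 → E3.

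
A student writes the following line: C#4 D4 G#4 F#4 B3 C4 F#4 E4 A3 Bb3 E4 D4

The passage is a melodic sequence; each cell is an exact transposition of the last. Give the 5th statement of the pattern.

Unit = 4 notes; the statements start on C#4, B3, A3, moving down a 2nd each time.
Extending down a 2nd: G3 → F3.
From F3 the exact shape gives F3 Gb3 C4 Bb3.

F3 Gb3 C4 Bb3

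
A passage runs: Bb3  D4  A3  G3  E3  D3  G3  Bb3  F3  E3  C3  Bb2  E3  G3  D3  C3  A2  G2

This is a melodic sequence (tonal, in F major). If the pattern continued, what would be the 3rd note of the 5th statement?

With 6-note cells, note 3 of each statement runs A3, F3, D3.
Carrying that down a 3rd forward: Bb2 → G2.

G2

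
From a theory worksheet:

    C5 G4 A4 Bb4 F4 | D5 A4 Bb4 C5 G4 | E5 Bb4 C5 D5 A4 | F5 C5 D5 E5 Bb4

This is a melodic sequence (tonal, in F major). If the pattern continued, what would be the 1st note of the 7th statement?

Bb5

Grouping in 5s, the 1st note of each cell is C5, D5, E5, F5.
Each moves up a 2nd. Continuing: G5 → A5 → Bb5.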